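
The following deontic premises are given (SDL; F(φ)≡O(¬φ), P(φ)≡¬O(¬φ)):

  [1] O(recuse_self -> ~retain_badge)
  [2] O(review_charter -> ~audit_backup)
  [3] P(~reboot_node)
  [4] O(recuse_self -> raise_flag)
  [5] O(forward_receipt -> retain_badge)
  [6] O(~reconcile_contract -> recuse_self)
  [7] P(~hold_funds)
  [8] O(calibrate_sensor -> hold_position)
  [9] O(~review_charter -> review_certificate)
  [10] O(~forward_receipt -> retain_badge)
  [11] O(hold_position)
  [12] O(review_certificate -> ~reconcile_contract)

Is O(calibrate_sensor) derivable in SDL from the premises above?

No

Premise 8 is O(calibrate_sensor -> hold_position); even if O(hold_position) held, inferring O(calibrate_sensor) would be affirming the consequent — invalid.
No other premise forces O(calibrate_sensor). An ideal world satisfying every premise can still have calibrate_sensor false, so O(calibrate_sensor) is not derivable.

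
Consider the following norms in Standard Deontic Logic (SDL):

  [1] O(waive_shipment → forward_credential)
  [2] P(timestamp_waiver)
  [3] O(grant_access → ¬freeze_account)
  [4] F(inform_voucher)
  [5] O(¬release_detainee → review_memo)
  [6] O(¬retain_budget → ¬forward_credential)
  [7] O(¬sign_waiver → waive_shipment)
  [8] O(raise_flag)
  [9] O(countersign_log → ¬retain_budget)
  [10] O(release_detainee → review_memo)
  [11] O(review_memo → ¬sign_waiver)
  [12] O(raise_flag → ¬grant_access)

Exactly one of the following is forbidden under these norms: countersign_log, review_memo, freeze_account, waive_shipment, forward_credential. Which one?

countersign_log

Premises 5 and 10 are O(¬release_detainee → review_memo) and O(release_detainee → review_memo); every ideal world satisfies ¬release_detainee or release_detainee, so in either case review_memo holds — hence O(review_memo).
Premise 11 is O(review_memo → ¬sign_waiver); since O(review_memo), deontic closure gives O(¬sign_waiver).
From O(¬sign_waiver) and premise 7, O(¬sign_waiver → waive_shipment), we obtain O(waive_shipment).
Applying K to premise 1 (O(waive_shipment → forward_credential)) and O(waive_shipment) yields O(forward_credential).
Premise 6 is O(¬retain_budget → ¬forward_credential); contrapositively O(forward_credential → retain_budget). Since O(forward_credential) holds, K gives O(retain_budget).
Premise 9 is O(countersign_log → ¬retain_budget); contrapositively O(retain_budget → ¬countersign_log). Since O(retain_budget) holds, K gives O(¬countersign_log).
So O(¬countersign_log) holds, i.e. countersign_log is forbidden. None of the other listed options is forbidden under the premises.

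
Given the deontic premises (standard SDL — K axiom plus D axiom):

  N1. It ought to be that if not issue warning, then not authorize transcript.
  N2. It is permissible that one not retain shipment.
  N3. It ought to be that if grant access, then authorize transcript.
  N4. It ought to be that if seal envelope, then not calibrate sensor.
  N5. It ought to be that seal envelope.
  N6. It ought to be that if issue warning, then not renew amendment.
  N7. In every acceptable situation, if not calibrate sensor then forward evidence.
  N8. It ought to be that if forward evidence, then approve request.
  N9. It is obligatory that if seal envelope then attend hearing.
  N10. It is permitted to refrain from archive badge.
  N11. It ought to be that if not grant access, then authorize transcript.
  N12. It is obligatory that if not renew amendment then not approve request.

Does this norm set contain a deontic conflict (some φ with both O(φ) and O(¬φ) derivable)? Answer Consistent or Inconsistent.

By case analysis on grant_access: premise 3 gives O(grant_access → authorize_transcript) and premise 11 gives O(¬grant_access → authorize_transcript), so O(authorize_transcript) either way.
Premise 1, O(¬issue_warning → ¬authorize_transcript), contraposes to O(authorize_transcript → issue_warning); with O(authorize_transcript) we get O(issue_warning).
With premise 6, O(issue_warning → ¬renew_amendment), the K-axiom yields O(¬renew_amendment).
With premise 12, O(¬renew_amendment → ¬approve_request), the K-axiom yields O(¬approve_request).
The contrapositive of premise 8 (O(forward_evidence → approve_request)) is O(¬approve_request → ¬forward_evidence), and O(¬approve_request) is already established, so O(¬forward_evidence).
Premise 7 is O(¬calibrate_sensor → forward_evidence); contrapositively O(¬forward_evidence → calibrate_sensor). Since O(¬forward_evidence) holds, K gives O(calibrate_sensor).
The contrapositive of premise 4 (O(seal_envelope → ¬calibrate_sensor)) is O(calibrate_sensor → ¬seal_envelope), and O(calibrate_sensor) is already established, so O(¬seal_envelope).
But premise 5 directly asserts O(seal_envelope).
We now have both O(¬seal_envelope) and O(seal_envelope) — seal_envelope is simultaneously obligatory and forbidden, violating the D-axiom.

Inconsistent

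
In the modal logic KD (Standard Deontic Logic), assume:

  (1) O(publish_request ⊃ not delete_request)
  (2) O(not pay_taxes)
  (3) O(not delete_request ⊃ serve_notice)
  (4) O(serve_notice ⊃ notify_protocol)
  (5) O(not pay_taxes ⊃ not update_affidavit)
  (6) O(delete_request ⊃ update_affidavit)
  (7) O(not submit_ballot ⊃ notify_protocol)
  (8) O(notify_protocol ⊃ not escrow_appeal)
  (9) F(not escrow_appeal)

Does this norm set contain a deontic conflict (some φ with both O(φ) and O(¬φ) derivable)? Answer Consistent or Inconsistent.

Inconsistent

From premise 2 we have O(not pay_taxes).
With premise 5, O(not pay_taxes ⊃ not update_affidavit), the K-axiom yields O(not update_affidavit).
Premise 6, O(delete_request ⊃ update_affidavit), contraposes to O(not update_affidavit ⊃ not delete_request); with O(not update_affidavit) we get O(not delete_request).
From O(not delete_request) and premise 3, O(not delete_request ⊃ serve_notice), we obtain O(serve_notice).
Applying K to premise 4 (O(serve_notice ⊃ notify_protocol)) and O(serve_notice) yields O(notify_protocol).
With premise 8, O(notify_protocol ⊃ not escrow_appeal), the K-axiom yields O(not escrow_appeal).
However, F(not escrow_appeal) at premise 9 amounts to O(escrow_appeal).
We now have both O(not escrow_appeal) and O(escrow_appeal) — escrow_appeal is simultaneously obligatory and forbidden, violating the D-axiom.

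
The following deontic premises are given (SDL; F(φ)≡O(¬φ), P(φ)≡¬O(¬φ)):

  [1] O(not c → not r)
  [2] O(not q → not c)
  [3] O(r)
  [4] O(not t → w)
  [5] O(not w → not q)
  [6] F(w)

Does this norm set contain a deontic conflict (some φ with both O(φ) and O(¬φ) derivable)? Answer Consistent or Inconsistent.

Premise 3 states O(r) outright.
Premise 1 is O(not c → not r); contrapositively O(r → c). Since O(r) holds, K gives O(c).
Premise 2, O(not q → not c), contraposes to O(c → q); with O(c) we get O(q).
The contrapositive of premise 5 (O(not w → not q)) is O(q → w), and O(q) is already established, so O(w).
However, F(w) at premise 6 amounts to O(not w).
We now have both O(w) and O(not w) — w is simultaneously obligatory and forbidden, violating the D-axiom.

Inconsistent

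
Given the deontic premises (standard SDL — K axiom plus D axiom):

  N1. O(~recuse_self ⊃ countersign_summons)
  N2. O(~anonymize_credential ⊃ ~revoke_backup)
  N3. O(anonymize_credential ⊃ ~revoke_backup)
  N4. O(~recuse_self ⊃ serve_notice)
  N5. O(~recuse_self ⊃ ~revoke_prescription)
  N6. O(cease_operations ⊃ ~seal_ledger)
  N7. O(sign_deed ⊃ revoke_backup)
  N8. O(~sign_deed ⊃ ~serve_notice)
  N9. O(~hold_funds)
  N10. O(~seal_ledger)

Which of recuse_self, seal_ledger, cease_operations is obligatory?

By case analysis on anonymize_credential: premise 3 gives O(anonymize_credential ⊃ ~revoke_backup) and premise 2 gives O(~anonymize_credential ⊃ ~revoke_backup), so O(~revoke_backup) either way.
The contrapositive of premise 7 (O(sign_deed ⊃ revoke_backup)) is O(~revoke_backup ⊃ ~sign_deed), and O(~revoke_backup) is already established, so O(~sign_deed).
From O(~sign_deed) and premise 8, O(~sign_deed ⊃ ~serve_notice), we obtain O(~serve_notice).
Premise 4 is O(~recuse_self ⊃ serve_notice); contrapositively O(~serve_notice ⊃ recuse_self). Since O(~serve_notice) holds, K gives O(recuse_self).
So O(recuse_self) holds — recuse_self is obligatory. None of the other listed options is made obligatory by any chain of premises.

recuse_self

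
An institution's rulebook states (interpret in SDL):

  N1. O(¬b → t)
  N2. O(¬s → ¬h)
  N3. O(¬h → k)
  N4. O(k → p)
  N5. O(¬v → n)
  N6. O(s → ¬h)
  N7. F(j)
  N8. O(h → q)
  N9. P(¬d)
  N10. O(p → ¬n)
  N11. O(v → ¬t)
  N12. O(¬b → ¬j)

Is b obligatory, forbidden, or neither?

By case analysis on ¬s: premise 2 gives O(¬s → ¬h) and premise 6 gives O(s → ¬h), so O(¬h) either way.
Premise 3 is O(¬h → k); since O(¬h), deontic closure gives O(k).
Applying K to premise 4 (O(k → p)) and O(k) yields O(p).
Applying K to premise 10 (O(p → ¬n)) and O(p) yields O(¬n).
Premise 5, O(¬v → n), contraposes to O(¬n → v); with O(¬n) we get O(v).
Premise 11 is O(v → ¬t); since O(v), deontic closure gives O(¬t).
The contrapositive of premise 1 (O(¬b → t)) is O(¬t → b), and O(¬t) is already established, so O(b).
Premises 7, 8, 9, 12 do not contribute to this derivation.
Hence b is obligatory.

Obligatory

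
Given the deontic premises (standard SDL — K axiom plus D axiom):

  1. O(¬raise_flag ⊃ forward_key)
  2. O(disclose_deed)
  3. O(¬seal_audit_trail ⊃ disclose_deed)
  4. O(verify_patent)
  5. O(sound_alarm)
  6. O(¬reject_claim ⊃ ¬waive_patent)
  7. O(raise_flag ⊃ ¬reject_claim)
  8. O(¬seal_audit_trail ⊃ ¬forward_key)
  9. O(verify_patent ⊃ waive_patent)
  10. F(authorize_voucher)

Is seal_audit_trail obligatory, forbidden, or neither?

Obligatory

Premise 4 states O(verify_patent) outright.
Premise 9 is O(verify_patent ⊃ waive_patent); since O(verify_patent), deontic closure gives O(waive_patent).
The contrapositive of premise 6 (O(¬reject_claim ⊃ ¬waive_patent)) is O(waive_patent ⊃ reject_claim), and O(waive_patent) is already established, so O(reject_claim).
The contrapositive of premise 7 (O(raise_flag ⊃ ¬reject_claim)) is O(reject_claim ⊃ ¬raise_flag), and O(reject_claim) is already established, so O(¬raise_flag).
From O(¬raise_flag) and premise 1, O(¬raise_flag ⊃ forward_key), we obtain O(forward_key).
Premise 8, O(¬seal_audit_trail ⊃ ¬forward_key), contraposes to O(forward_key ⊃ seal_audit_trail); with O(forward_key) we get O(seal_audit_trail).
Premises 2, 3, 5, 10 do not contribute to this derivation.
Hence seal_audit_trail is obligatory.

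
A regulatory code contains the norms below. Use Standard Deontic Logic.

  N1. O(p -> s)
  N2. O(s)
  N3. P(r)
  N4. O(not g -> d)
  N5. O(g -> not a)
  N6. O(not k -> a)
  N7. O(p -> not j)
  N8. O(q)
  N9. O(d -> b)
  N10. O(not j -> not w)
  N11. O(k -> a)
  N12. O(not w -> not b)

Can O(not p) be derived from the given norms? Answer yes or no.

Yes

By case analysis on not k: premise 6 gives O(not k -> a) and premise 11 gives O(k -> a), so O(a) either way.
Premise 5 is O(g -> not a); contrapositively O(a -> not g). Since O(a) holds, K gives O(not g).
Premise 4 is O(not g -> d); since O(not g), deontic closure gives O(d).
Premise 9 is O(d -> b); since O(d), deontic closure gives O(b).
Premise 12, O(not w -> not b), contraposes to O(b -> w); with O(b) we get O(w).
The contrapositive of premise 10 (O(not j -> not w)) is O(w -> j), and O(w) is already established, so O(j).
The contrapositive of premise 7 (O(p -> not j)) is O(j -> not p), and O(j) is already established, so O(not p).
Premises 1, 2, 3, 8 do not contribute to this derivation.
So O(not p) follows.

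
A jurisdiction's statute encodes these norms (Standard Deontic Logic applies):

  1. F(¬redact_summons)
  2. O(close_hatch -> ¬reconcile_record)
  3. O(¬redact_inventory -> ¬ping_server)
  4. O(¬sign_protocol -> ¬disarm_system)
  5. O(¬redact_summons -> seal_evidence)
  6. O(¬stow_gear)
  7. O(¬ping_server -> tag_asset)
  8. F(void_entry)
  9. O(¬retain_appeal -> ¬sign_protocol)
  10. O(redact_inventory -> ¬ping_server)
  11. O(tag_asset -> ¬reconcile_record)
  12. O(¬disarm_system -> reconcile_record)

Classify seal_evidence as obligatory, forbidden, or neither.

Neither

Premise 5 is O(¬redact_summons -> seal_evidence), but O(¬redact_summons) is not derivable from the premises, so it does not yield O(seal_evidence).
No premise or chain of K-axiom applications forces O(seal_evidence), and none forces O(¬seal_evidence). So seal_evidence is neither obligatory nor forbidden under these norms.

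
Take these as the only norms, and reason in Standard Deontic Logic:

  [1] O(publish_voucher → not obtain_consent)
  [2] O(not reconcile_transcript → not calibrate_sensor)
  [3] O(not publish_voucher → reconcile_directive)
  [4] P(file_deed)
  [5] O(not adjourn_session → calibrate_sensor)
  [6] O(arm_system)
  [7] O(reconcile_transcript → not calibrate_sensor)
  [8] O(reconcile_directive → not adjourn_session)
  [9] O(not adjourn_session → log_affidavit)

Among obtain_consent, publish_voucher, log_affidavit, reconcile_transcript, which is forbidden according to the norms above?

obtain_consent

By case analysis on reconcile_transcript: premise 7 gives O(reconcile_transcript → not calibrate_sensor) and premise 2 gives O(not reconcile_transcript → not calibrate_sensor), so O(not calibrate_sensor) either way.
Premise 5 is O(not adjourn_session → calibrate_sensor); contrapositively O(not calibrate_sensor → adjourn_session). Since O(not calibrate_sensor) holds, K gives O(adjourn_session).
Premise 8 is O(reconcile_directive → not adjourn_session); contrapositively O(adjourn_session → not reconcile_directive). Since O(adjourn_session) holds, K gives O(not reconcile_directive).
Premise 3 is O(not publish_voucher → reconcile_directive); contrapositively O(not reconcile_directive → publish_voucher). Since O(not reconcile_directive) holds, K gives O(publish_voucher).
Premise 1 is O(publish_voucher → not obtain_consent); since O(publish_voucher), deontic closure gives O(not obtain_consent).
So O(not obtain_consent) holds, i.e. obtain_consent is forbidden. None of the other listed options is forbidden under the premises.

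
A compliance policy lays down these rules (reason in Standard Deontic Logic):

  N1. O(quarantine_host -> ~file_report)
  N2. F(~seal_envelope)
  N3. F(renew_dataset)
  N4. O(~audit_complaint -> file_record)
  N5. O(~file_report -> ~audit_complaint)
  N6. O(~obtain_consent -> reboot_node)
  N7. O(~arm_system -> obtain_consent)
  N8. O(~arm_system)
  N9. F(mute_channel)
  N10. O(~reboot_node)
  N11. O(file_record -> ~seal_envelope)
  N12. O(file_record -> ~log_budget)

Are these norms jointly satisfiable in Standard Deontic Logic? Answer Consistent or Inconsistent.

Consistent

Premise 6 is O(~obtain_consent -> reboot_node), but O(~obtain_consent) is not derivable from the premises, so it does not yield O(reboot_node).
So O(reboot_node) is not derivable, and the apparent clash with O(~reboot_node) does not arise.
A world satisfying every obligation exists (e.g. arm_system=false, audit_complaint=true, file_record=false, file_report=true, log_budget=false, mute_channel=false, obtain_consent=true, quarantine_host=false, reboot_node=false, renew_dataset=false, seal_envelope=true); no atom is both obligatory and forbidden, so the set is consistent.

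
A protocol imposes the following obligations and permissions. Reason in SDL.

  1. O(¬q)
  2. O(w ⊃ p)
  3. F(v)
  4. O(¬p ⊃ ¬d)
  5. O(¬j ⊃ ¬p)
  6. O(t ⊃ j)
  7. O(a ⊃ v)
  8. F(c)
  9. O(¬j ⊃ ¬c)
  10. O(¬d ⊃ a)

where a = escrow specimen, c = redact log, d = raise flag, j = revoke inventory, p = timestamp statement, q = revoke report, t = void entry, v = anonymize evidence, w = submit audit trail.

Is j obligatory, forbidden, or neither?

Premise 3 is F(v), i.e. O(¬v).
The contrapositive of premise 7 (O(a ⊃ v)) is O(¬v ⊃ ¬a), and O(¬v) is already established, so O(¬a).
Premise 10, O(¬d ⊃ a), contraposes to O(¬a ⊃ d); with O(¬a) we get O(d).
Premise 4, O(¬p ⊃ ¬d), contraposes to O(d ⊃ p); with O(d) we get O(p).
Premise 5, O(¬j ⊃ ¬p), contraposes to O(p ⊃ j); with O(p) we get O(j).
Premises 1, 2, 6, 8, 9 do not contribute to this derivation.
Hence j is obligatory.

Obligatory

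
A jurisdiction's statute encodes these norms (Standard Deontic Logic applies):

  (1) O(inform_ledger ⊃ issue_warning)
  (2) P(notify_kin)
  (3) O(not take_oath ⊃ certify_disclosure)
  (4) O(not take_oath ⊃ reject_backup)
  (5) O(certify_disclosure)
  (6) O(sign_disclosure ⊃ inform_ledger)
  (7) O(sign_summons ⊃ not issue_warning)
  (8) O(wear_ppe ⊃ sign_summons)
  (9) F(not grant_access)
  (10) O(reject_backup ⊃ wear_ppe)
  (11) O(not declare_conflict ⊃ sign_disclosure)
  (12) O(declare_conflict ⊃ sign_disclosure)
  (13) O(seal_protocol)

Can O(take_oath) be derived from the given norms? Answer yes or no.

By case analysis on declare_conflict: premise 12 gives O(declare_conflict ⊃ sign_disclosure) and premise 11 gives O(not declare_conflict ⊃ sign_disclosure), so O(sign_disclosure) either way.
Applying K to premise 6 (O(sign_disclosure ⊃ inform_ledger)) and O(sign_disclosure) yields O(inform_ledger).
Premise 1 is O(inform_ledger ⊃ issue_warning); since O(inform_ledger), deontic closure gives O(issue_warning).
Premise 7, O(sign_summons ⊃ not issue_warning), contraposes to O(issue_warning ⊃ not sign_summons); with O(issue_warning) we get O(not sign_summons).
Premise 8 is O(wear_ppe ⊃ sign_summons); contrapositively O(not sign_summons ⊃ not wear_ppe). Since O(not sign_summons) holds, K gives O(not wear_ppe).
Premise 10, O(reject_backup ⊃ wear_ppe), contraposes to O(not wear_ppe ⊃ not reject_backup); with O(not wear_ppe) we get O(not reject_backup).
Premise 4, O(not take_oath ⊃ reject_backup), contraposes to O(not reject_backup ⊃ take_oath); with O(not reject_backup) we get O(take_oath).
Premises 2, 3, 5, 9, 13 do not contribute to this derivation.
So O(take_oath) follows.

Yes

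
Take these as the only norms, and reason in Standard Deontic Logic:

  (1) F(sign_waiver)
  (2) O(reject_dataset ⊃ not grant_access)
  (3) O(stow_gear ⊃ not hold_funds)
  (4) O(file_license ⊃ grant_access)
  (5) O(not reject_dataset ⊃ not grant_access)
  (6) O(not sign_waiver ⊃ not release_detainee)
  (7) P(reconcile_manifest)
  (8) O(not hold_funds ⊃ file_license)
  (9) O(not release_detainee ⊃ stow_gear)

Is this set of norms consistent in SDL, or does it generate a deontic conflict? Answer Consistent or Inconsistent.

Premises 5 and 2 cover both cases: O(not reject_dataset ⊃ not grant_access) and O(reject_dataset ⊃ not grant_access). Since not reject_dataset ∨ reject_dataset is a tautology, O(not grant_access) follows.
The contrapositive of premise 4 (O(file_license ⊃ grant_access)) is O(not grant_access ⊃ not file_license), and O(not grant_access) is already established, so O(not file_license).
The contrapositive of premise 8 (O(not hold_funds ⊃ file_license)) is O(not file_license ⊃ hold_funds), and O(not file_license) is already established, so O(hold_funds).
Premise 3 is O(stow_gear ⊃ not hold_funds); contrapositively O(hold_funds ⊃ not stow_gear). Since O(hold_funds) holds, K gives O(not stow_gear).
Premise 9 is O(not release_detainee ⊃ stow_gear); contrapositively O(not stow_gear ⊃ release_detainee). Since O(not stow_gear) holds, K gives O(release_detainee).
The contrapositive of premise 6 (O(not sign_waiver ⊃ not release_detainee)) is O(release_detainee ⊃ sign_waiver), and O(release_detainee) is already established, so O(sign_waiver).
Yet premise 1 is F(sign_waiver), i.e. O(not sign_waiver).
We now have both O(sign_waiver) and O(not sign_waiver) — sign_waiver is simultaneously obligatory and forbidden, violating the D-axiom.

Inconsistent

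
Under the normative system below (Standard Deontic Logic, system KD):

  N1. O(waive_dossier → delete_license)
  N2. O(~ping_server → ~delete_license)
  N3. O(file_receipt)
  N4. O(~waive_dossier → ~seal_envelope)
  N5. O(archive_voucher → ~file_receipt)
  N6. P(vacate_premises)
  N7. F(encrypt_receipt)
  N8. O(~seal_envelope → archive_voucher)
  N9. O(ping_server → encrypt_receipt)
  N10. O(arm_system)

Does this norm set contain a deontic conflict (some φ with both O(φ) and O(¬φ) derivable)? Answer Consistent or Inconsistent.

Inconsistent

Premise 3 gives O(file_receipt).
Premise 5, O(archive_voucher → ~file_receipt), contraposes to O(file_receipt → ~archive_voucher); with O(file_receipt) we get O(~archive_voucher).
The contrapositive of premise 8 (O(~seal_envelope → archive_voucher)) is O(~archive_voucher → seal_envelope), and O(~archive_voucher) is already established, so O(seal_envelope).
Premise 4, O(~waive_dossier → ~seal_envelope), contraposes to O(seal_envelope → waive_dossier); with O(seal_envelope) we get O(waive_dossier).
From O(waive_dossier) and premise 1, O(waive_dossier → delete_license), we obtain O(delete_license).
Premise 2, O(~ping_server → ~delete_license), contraposes to O(delete_license → ping_server); with O(delete_license) we get O(ping_server).
Applying K to premise 9 (O(ping_server → encrypt_receipt)) and O(ping_server) yields O(encrypt_receipt).
However, F(encrypt_receipt) at premise 7 amounts to O(~encrypt_receipt).
We now have both O(encrypt_receipt) and O(~encrypt_receipt) — encrypt_receipt is simultaneously obligatory and forbidden, violating the D-axiom.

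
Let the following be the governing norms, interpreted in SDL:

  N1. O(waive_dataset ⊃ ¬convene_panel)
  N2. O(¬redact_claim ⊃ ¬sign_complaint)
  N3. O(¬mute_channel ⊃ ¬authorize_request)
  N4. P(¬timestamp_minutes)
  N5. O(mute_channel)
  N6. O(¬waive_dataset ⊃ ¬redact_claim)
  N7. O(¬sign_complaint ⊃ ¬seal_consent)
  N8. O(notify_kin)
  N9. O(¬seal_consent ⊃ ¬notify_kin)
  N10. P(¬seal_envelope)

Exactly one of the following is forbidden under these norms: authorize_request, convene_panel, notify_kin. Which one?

Premise 8 states O(notify_kin) outright.
Premise 9, O(¬seal_consent ⊃ ¬notify_kin), contraposes to O(notify_kin ⊃ seal_consent); with O(notify_kin) we get O(seal_consent).
The contrapositive of premise 7 (O(¬sign_complaint ⊃ ¬seal_consent)) is O(seal_consent ⊃ sign_complaint), and O(seal_consent) is already established, so O(sign_complaint).
Premise 2 is O(¬redact_claim ⊃ ¬sign_complaint); contrapositively O(sign_complaint ⊃ redact_claim). Since O(sign_complaint) holds, K gives O(redact_claim).
The contrapositive of premise 6 (O(¬waive_dataset ⊃ ¬redact_claim)) is O(redact_claim ⊃ waive_dataset), and O(redact_claim) is already established, so O(waive_dataset).
Premise 1 is O(waive_dataset ⊃ ¬convene_panel); since O(waive_dataset), deontic closure gives O(¬convene_panel).
So O(¬convene_panel) holds, i.e. convene_panel is forbidden. None of the other listed options is forbidden under the premises.

convene_panel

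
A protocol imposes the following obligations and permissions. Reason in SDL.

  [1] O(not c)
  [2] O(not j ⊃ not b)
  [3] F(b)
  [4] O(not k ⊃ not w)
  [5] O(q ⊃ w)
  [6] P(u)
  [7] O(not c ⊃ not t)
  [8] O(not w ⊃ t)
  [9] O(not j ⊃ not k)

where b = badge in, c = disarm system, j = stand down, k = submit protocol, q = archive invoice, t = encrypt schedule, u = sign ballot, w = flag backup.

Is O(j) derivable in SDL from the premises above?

From premise 1 we have O(not c).
Premise 7 is O(not c ⊃ not t); since O(not c), deontic closure gives O(not t).
Premise 8, O(not w ⊃ t), contraposes to O(not t ⊃ w); with O(not t) we get O(w).
The contrapositive of premise 4 (O(not k ⊃ not w)) is O(w ⊃ k), and O(w) is already established, so O(k).
Premise 9, O(not j ⊃ not k), contraposes to O(k ⊃ j); with O(k) we get O(j).
Premises 2, 3, 5, 6 do not contribute to this derivation.
So O(j) follows.

Yes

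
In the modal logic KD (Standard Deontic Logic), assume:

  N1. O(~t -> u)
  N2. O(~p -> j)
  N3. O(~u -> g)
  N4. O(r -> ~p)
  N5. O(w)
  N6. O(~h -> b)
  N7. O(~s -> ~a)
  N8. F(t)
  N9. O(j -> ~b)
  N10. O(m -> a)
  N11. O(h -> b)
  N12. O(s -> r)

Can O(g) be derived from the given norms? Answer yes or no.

Premise 3 is O(~u -> g), but O(~u) is not derivable from the premises, so it does not yield O(g).
No other premise forces O(g). An ideal world satisfying every premise can still have g false, so O(g) is not derivable.

No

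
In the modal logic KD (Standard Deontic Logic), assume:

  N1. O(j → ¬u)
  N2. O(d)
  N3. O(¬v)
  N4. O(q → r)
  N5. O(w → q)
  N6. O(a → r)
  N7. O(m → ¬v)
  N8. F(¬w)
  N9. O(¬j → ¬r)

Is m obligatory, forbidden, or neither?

Premise 7 is O(m → ¬v); even if O(¬v) held, inferring O(m) would be affirming the consequent — invalid.
No premise or chain of K-axiom applications forces O(m), and none forces O(¬m). So m is neither obligatory nor forbidden under these norms.

Neither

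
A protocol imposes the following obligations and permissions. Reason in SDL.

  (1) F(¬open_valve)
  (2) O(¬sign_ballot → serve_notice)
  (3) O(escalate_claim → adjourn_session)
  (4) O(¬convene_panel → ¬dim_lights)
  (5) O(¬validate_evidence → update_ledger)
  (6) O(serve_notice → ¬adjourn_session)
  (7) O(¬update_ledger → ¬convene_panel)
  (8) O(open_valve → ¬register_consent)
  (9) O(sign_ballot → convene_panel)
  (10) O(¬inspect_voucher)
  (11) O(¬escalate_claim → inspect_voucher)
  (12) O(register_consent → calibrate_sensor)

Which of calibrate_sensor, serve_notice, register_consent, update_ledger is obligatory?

Premise 10 gives O(¬inspect_voucher).
Premise 11 is O(¬escalate_claim → inspect_voucher); contrapositively O(¬inspect_voucher → escalate_claim). Since O(¬inspect_voucher) holds, K gives O(escalate_claim).
Premise 3 is O(escalate_claim → adjourn_session); since O(escalate_claim), deontic closure gives O(adjourn_session).
Premise 6 is O(serve_notice → ¬adjourn_session); contrapositively O(adjourn_session → ¬serve_notice). Since O(adjourn_session) holds, K gives O(¬serve_notice).
Premise 2 is O(¬sign_ballot → serve_notice); contrapositively O(¬serve_notice → sign_ballot). Since O(¬serve_notice) holds, K gives O(sign_ballot).
Premise 9 is O(sign_ballot → convene_panel); since O(sign_ballot), deontic closure gives O(convene_panel).
Premise 7, O(¬update_ledger → ¬convene_panel), contraposes to O(convene_panel → update_ledger); with O(convene_panel) we get O(update_ledger).
So O(update_ledger) holds — update_ledger is obligatory. None of the other listed options is made obligatory by any chain of premises.

update_ledger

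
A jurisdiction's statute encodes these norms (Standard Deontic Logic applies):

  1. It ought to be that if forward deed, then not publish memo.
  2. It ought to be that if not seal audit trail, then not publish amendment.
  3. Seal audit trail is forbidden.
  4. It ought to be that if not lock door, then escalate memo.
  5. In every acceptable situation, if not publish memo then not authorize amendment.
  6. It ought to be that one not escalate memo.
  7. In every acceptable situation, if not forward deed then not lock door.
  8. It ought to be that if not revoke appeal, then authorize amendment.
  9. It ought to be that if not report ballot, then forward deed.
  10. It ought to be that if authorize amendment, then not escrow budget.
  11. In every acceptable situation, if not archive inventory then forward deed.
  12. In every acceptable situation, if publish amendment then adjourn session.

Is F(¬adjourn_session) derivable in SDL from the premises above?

No

Premise 12 is O(publish_amendment → adjourn_session), but O(publish_amendment) is not derivable from the premises, so it does not yield O(adjourn_session).
No other premise forces O(adjourn_session). An ideal world satisfying every premise can still have ¬adjourn_session true, so F(¬adjourn_session) is not derivable.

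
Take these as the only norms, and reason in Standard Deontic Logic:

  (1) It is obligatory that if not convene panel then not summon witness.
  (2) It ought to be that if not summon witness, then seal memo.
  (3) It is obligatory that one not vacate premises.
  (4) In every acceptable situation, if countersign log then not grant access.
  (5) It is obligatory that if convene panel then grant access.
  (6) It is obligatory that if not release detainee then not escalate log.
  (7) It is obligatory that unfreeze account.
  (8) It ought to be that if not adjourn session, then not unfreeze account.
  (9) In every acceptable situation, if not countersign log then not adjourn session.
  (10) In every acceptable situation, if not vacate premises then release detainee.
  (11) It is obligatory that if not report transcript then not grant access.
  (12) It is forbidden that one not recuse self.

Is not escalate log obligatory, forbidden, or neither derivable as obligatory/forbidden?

Neither

Premise 6 is O(¬release_detainee → ¬escalate_log), but O(¬release_detainee) is not derivable from the premises, so it does not yield O(¬escalate_log).
No premise or chain of K-axiom applications forces O(¬escalate_log), and none forces O(escalate_log). So ¬escalate_log is neither obligatory nor forbidden under these norms.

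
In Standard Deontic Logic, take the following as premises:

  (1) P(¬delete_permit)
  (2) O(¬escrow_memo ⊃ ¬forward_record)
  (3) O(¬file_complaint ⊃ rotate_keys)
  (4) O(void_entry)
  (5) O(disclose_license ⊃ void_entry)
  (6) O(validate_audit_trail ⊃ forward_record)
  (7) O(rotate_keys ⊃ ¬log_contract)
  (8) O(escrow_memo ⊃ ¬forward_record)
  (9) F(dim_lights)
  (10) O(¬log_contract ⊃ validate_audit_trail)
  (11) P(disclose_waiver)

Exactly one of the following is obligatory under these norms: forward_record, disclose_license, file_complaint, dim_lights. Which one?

Premises 8 and 2 cover both cases: O(escrow_memo ⊃ ¬forward_record) and O(¬escrow_memo ⊃ ¬forward_record). Since escrow_memo ∨ ¬escrow_memo is a tautology, O(¬forward_record) follows.
The contrapositive of premise 6 (O(validate_audit_trail ⊃ forward_record)) is O(¬forward_record ⊃ ¬validate_audit_trail), and O(¬forward_record) is already established, so O(¬validate_audit_trail).
Premise 10 is O(¬log_contract ⊃ validate_audit_trail); contrapositively O(¬validate_audit_trail ⊃ log_contract). Since O(¬validate_audit_trail) holds, K gives O(log_contract).
Premise 7, O(rotate_keys ⊃ ¬log_contract), contraposes to O(log_contract ⊃ ¬rotate_keys); with O(log_contract) we get O(¬rotate_keys).
Premise 3 is O(¬file_complaint ⊃ rotate_keys); contrapositively O(¬rotate_keys ⊃ file_complaint). Since O(¬rotate_keys) holds, K gives O(file_complaint).
So O(file_complaint) holds — file_complaint is obligatory. None of the other listed options is made obligatory by any chain of premises.

file_complaint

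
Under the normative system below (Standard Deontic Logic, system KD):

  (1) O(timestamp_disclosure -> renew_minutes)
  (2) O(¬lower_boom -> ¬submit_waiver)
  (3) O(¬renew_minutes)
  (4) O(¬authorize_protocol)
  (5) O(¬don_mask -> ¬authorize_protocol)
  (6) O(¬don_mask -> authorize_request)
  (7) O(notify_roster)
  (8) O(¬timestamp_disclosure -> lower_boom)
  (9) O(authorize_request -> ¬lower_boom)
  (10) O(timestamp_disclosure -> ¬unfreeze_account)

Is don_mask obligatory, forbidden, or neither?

Obligatory

Premise 3 states O(¬renew_minutes) outright.
Premise 1 is O(timestamp_disclosure -> renew_minutes); contrapositively O(¬renew_minutes -> ¬timestamp_disclosure). Since O(¬renew_minutes) holds, K gives O(¬timestamp_disclosure).
From O(¬timestamp_disclosure) and premise 8, O(¬timestamp_disclosure -> lower_boom), we obtain O(lower_boom).
Premise 9 is O(authorize_request -> ¬lower_boom); contrapositively O(lower_boom -> ¬authorize_request). Since O(lower_boom) holds, K gives O(¬authorize_request).
Premise 6 is O(¬don_mask -> authorize_request); contrapositively O(¬authorize_request -> don_mask). Since O(¬authorize_request) holds, K gives O(don_mask).
Premises 2, 4, 5, 7, 10 do not contribute to this derivation.
Hence don_mask is obligatory.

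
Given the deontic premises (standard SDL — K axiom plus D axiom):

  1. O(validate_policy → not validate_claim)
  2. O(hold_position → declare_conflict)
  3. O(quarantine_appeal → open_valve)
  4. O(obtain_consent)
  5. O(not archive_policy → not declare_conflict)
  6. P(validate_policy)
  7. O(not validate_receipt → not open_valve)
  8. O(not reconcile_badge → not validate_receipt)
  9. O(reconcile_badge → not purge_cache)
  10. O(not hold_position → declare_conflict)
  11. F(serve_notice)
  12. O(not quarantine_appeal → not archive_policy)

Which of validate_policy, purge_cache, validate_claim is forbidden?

purge_cache

By case analysis on not hold_position: premise 10 gives O(not hold_position → declare_conflict) and premise 2 gives O(hold_position → declare_conflict), so O(declare_conflict) either way.
Premise 5 is O(not archive_policy → not declare_conflict); contrapositively O(declare_conflict → archive_policy). Since O(declare_conflict) holds, K gives O(archive_policy).
Premise 12, O(not quarantine_appeal → not archive_policy), contraposes to O(archive_policy → quarantine_appeal); with O(archive_policy) we get O(quarantine_appeal).
With premise 3, O(quarantine_appeal → open_valve), the K-axiom yields O(open_valve).
The contrapositive of premise 7 (O(not validate_receipt → not open_valve)) is O(open_valve → validate_receipt), and O(open_valve) is already established, so O(validate_receipt).
Premise 8, O(not reconcile_badge → not validate_receipt), contraposes to O(validate_receipt → reconcile_badge); with O(validate_receipt) we get O(reconcile_badge).
Premise 9 is O(reconcile_badge → not purge_cache); since O(reconcile_badge), deontic closure gives O(not purge_cache).
So O(not purge_cache) holds, i.e. purge_cache is forbidden. None of the other listed options is forbidden under the premises.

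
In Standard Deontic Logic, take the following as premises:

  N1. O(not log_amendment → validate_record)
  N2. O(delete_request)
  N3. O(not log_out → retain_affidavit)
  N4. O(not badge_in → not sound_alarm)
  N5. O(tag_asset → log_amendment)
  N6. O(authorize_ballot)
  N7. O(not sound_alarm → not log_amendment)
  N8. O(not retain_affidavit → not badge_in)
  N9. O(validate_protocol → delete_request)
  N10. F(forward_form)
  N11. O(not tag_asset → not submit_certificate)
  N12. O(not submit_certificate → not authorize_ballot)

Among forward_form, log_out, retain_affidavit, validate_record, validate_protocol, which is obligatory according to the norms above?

Premise 6 gives O(authorize_ballot).
Premise 12, O(not submit_certificate → not authorize_ballot), contraposes to O(authorize_ballot → submit_certificate); with O(authorize_ballot) we get O(submit_certificate).
Premise 11 is O(not tag_asset → not submit_certificate); contrapositively O(submit_certificate → tag_asset). Since O(submit_certificate) holds, K gives O(tag_asset).
From O(tag_asset) and premise 5, O(tag_asset → log_amendment), we obtain O(log_amendment).
Premise 7 is O(not sound_alarm → not log_amendment); contrapositively O(log_amendment → sound_alarm). Since O(log_amendment) holds, K gives O(sound_alarm).
The contrapositive of premise 4 (O(not badge_in → not sound_alarm)) is O(sound_alarm → badge_in), and O(sound_alarm) is already established, so O(badge_in).
Premise 8, O(not retain_affidavit → not badge_in), contraposes to O(badge_in → retain_affidavit); with O(badge_in) we get O(retain_affidavit).
So O(retain_affidavit) holds — retain_affidavit is obligatory. None of the other listed options is made obligatory by any chain of premises.

retain_affidavit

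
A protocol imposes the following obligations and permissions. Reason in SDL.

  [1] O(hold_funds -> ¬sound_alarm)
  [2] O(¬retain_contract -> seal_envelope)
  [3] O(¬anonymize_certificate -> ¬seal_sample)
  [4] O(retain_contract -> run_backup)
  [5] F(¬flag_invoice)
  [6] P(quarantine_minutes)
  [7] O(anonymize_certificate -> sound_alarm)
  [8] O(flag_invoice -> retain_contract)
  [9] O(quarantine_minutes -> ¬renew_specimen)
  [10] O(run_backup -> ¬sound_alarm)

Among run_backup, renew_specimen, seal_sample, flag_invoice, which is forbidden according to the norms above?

seal_sample

Premise 5 is F(¬flag_invoice), i.e. O(flag_invoice).
Premise 8 is O(flag_invoice -> retain_contract); since O(flag_invoice), deontic closure gives O(retain_contract).
From O(retain_contract) and premise 4, O(retain_contract -> run_backup), we obtain O(run_backup).
Premise 10 is O(run_backup -> ¬sound_alarm); since O(run_backup), deontic closure gives O(¬sound_alarm).
Premise 7, O(anonymize_certificate -> sound_alarm), contraposes to O(¬sound_alarm -> ¬anonymize_certificate); with O(¬sound_alarm) we get O(¬anonymize_certificate).
With premise 3, O(¬anonymize_certificate -> ¬seal_sample), the K-axiom yields O(¬seal_sample).
So O(¬seal_sample) holds, i.e. seal_sample is forbidden. None of the other listed options is forbidden under the premises.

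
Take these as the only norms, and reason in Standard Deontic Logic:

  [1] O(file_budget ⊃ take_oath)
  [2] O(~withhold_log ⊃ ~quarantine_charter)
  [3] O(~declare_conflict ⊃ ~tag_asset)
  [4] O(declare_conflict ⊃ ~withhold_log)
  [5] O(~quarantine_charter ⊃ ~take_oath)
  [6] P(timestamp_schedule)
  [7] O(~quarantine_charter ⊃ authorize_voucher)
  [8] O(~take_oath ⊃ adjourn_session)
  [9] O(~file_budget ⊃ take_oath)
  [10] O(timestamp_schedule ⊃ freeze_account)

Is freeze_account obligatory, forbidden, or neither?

Neither

Premise 10 is O(timestamp_schedule ⊃ freeze_account), but O(timestamp_schedule) is not derivable from the premises (the permission P(timestamp_schedule) asserts only ~O(~timestamp_schedule), not O(timestamp_schedule)), so it does not yield O(freeze_account).
No premise or chain of K-axiom applications forces O(freeze_account), and none forces O(~freeze_account). So freeze_account is neither obligatory nor forbidden under these norms.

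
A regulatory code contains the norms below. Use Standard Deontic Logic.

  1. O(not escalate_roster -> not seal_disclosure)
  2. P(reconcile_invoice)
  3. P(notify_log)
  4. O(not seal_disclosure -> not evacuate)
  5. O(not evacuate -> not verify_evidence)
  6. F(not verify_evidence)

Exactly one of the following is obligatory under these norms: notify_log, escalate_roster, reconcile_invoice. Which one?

F(not verify_evidence) at premise 6 means O(verify_evidence).
The contrapositive of premise 5 (O(not evacuate -> not verify_evidence)) is O(verify_evidence -> evacuate), and O(verify_evidence) is already established, so O(evacuate).
Premise 4 is O(not seal_disclosure -> not evacuate); contrapositively O(evacuate -> seal_disclosure). Since O(evacuate) holds, K gives O(seal_disclosure).
The contrapositive of premise 1 (O(not escalate_roster -> not seal_disclosure)) is O(seal_disclosure -> escalate_roster), and O(seal_disclosure) is already established, so O(escalate_roster).
So O(escalate_roster) holds — escalate_roster is obligatory. None of the other listed options is made obligatory by any chain of premises.

escalate_roster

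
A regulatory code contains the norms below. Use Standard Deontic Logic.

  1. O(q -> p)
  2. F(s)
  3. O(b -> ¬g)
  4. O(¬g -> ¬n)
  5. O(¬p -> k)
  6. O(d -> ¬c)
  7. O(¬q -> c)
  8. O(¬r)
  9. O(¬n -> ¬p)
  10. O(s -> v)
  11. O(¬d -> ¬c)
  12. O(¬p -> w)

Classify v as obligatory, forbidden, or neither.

Neither

Premise 10 is O(s -> v), but O(s) is not derivable from the premises, so it does not yield O(v).
No premise or chain of K-axiom applications forces O(v), and none forces O(¬v). So v is neither obligatory nor forbidden under these norms.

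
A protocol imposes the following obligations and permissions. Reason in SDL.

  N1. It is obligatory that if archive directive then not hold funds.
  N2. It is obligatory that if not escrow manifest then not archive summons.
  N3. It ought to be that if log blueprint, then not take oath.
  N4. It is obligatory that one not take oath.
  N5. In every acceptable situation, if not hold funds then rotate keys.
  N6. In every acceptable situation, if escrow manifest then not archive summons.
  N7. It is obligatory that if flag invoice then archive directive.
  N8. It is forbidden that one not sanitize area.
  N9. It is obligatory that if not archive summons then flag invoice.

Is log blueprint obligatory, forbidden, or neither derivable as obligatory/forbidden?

Neither

Premise 3 is O(log_blueprint → ¬take_oath); even if O(¬take_oath) held, inferring O(log_blueprint) would be affirming the consequent — invalid.
No premise or chain of K-axiom applications forces O(log_blueprint), and none forces O(¬log_blueprint). So log_blueprint is neither obligatory nor forbidden under these norms.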